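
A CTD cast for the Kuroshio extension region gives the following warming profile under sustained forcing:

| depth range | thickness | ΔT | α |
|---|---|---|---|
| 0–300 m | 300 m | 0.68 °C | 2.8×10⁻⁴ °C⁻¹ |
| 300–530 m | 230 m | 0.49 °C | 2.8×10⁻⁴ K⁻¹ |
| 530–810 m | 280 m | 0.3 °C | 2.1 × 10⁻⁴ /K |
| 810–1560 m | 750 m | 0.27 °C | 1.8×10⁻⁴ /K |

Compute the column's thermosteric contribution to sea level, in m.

2.8×10⁻⁴ × 300 × 0.68 = 0.05712 m
Layer 2: 230 × 0.49 × 2.8×10⁻⁴ = 0.031556 m
2.1×10⁻⁴ × 0.3 × 280 = 0.01764 m
750 × 0.27 × 1.8×10⁻⁴ = 0.03645 m
Δh = 0.05712 + 0.031556 + 0.01764 + 0.03645 = 0.142766 m

about 0.143 m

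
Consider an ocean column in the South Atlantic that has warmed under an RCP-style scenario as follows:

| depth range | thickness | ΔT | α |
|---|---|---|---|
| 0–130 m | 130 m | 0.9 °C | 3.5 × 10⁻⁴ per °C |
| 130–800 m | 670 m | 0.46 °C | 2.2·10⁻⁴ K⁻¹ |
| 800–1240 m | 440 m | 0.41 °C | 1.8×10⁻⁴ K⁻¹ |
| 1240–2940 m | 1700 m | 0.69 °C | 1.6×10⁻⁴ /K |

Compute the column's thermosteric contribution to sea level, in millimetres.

Layer 1: 0.9 × 3.5×10⁻⁴ × 130 = 0.04095 m
Layer 2: 2.2×10⁻⁴ × 0.46 × 670 = 0.067804 m
Layer 3: 1.8×10⁻⁴ × 0.41 × 440 = 0.032472 m
1700 × 1.6×10⁻⁴ × 0.69 = 0.18768 m
Δh = 0.04095 + 0.067804 + 0.032472 + 0.18768 = 0.328906 m

Δh ≈ 329 mm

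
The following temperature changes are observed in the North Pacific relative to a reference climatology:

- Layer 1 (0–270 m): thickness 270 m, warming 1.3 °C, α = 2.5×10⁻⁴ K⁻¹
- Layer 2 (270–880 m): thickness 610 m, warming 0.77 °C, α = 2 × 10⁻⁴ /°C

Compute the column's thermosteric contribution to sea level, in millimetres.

Δh ≈ 182 mm

0–270 m: 270 × 2.5×10⁻⁴ × 1.3 = 0.08775 m
0.77 × 2×10⁻⁴ × 610 = 0.09394 m
Δh = 0.08775 + 0.09394 = 0.18169 m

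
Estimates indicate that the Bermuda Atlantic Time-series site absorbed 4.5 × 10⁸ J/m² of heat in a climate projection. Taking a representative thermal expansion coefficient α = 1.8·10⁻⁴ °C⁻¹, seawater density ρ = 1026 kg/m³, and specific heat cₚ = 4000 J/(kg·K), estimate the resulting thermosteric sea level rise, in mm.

Δh = 19.7 mm

Δh = αQ/(ρcₚ) = 1.8×10⁻⁴ × 4.5×10⁸ / (1026 × 4000) ≈ 0.019737 m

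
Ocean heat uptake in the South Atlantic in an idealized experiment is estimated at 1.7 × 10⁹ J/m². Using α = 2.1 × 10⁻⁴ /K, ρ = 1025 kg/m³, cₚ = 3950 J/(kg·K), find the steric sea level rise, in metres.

0.0882 m

Δh = αQ/(ρcₚ) = 2.1×10⁻⁴ × 1.7×10⁹ / (1025 × 3950) ≈ 0.088175 m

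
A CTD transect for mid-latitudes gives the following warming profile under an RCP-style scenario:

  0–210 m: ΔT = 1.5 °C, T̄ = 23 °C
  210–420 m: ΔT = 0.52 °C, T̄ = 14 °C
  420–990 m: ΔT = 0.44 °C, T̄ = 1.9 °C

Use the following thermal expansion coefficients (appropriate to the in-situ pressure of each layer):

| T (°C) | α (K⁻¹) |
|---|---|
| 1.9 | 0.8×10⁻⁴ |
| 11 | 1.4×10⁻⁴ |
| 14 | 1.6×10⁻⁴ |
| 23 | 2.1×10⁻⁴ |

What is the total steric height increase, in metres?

0.104 m of thermosteric rise

Layer 1 at 23 °C → α = 2.1×10⁻⁴ K⁻¹
Layer 2 at 14 °C → α = 1.6×10⁻⁴ K⁻¹
Layer 3 at 1.9 °C → α = 0.8×10⁻⁴ K⁻¹
210 × 2.1×10⁻⁴ × 1.5 = 0.06615 m
0.52 × 210 × 1.6×10⁻⁴ = 0.017472 m
420–990 m: 0.8×10⁻⁴ × 570 × 0.44 = 0.020064 m
Δh = 0.06615 + 0.017472 + 0.020064 = 0.103686 m ≈ 0.104 m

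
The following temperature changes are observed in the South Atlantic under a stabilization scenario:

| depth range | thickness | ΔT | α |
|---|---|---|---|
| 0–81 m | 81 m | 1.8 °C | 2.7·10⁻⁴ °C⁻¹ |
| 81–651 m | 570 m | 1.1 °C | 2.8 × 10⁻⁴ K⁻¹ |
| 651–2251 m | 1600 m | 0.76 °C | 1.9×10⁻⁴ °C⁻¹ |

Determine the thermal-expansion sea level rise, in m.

0.446 m

Layer 1: 2.7×10⁻⁴ × 1.8 × 81 = 0.039366 m
2.8×10⁻⁴ × 570 × 1.1 = 0.17556 m
Layer 3: 0.76 × 1600 × 1.9×10⁻⁴ = 0.23104 m
Δh = 0.039366 + 0.17556 + 0.23104 = 0.445966 m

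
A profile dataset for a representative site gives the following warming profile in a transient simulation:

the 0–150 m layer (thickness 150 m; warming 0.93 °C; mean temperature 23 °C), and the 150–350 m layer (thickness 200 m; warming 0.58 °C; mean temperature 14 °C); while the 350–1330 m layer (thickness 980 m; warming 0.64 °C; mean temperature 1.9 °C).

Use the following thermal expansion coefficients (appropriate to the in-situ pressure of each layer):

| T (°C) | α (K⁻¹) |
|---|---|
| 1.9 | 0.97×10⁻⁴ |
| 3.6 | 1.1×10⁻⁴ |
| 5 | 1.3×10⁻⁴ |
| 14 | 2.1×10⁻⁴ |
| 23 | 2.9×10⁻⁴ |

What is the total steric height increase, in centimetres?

about 12.6 cm

Layer 1 at 23 °C → α = 2.9×10⁻⁴ K⁻¹
Layer 2 at 14 °C → α = 2.1×10⁻⁴ K⁻¹
Layer 3 at 1.9 °C → α = 0.97×10⁻⁴ K⁻¹
0–150 m: 2.9×10⁻⁴ × 150 × 0.93 = 0.040455 m
200 × 2.1×10⁻⁴ × 0.58 = 0.02436 m
350–1330 m: 0.64 × 980 × 0.97×10⁻⁴ = 0.0608384 m
Δh = 0.040455 + 0.02436 + 0.0608384 = 0.1256534 m ≈ 12.6 cm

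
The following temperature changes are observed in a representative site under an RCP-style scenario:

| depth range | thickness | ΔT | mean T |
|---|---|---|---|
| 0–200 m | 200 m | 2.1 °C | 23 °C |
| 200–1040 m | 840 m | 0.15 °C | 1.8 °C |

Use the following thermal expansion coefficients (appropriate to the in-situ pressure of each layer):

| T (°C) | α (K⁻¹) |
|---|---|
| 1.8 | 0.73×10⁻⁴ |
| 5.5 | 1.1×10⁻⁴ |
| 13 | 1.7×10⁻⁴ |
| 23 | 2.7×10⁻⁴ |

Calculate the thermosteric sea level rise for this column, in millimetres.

Layer 1 at 23 °C → α = 2.7×10⁻⁴ K⁻¹
Layer 2 at 1.8 °C → α = 0.73×10⁻⁴ K⁻¹
Layer 1: 2.1 × 200 × 2.7×10⁻⁴ = 0.11340 m
Layer 2: 840 × 0.15 × 0.73×10⁻⁴ = 0.009198 m
Δh = 0.11340 + 0.009198 = 0.122598 m

about 123 mm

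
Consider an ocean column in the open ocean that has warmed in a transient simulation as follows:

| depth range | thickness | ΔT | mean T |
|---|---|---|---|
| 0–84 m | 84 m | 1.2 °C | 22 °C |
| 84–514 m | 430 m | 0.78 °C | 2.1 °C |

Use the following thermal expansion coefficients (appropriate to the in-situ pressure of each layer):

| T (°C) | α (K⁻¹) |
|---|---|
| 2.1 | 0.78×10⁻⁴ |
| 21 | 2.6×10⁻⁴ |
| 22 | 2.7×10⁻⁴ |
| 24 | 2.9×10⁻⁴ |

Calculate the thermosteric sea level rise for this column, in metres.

Layer 1 at 22 °C → α = 2.7×10⁻⁴ K⁻¹
Layer 2 at 2.1 °C → α = 0.78×10⁻⁴ K⁻¹
Layer 1: 1.2 × 2.7×10⁻⁴ × 84 = 0.027216 m
Layer 2: 0.78 × 430 × 0.78×10⁻⁴ = 0.0261612 m
Δh = 0.027216 + 0.0261612 = 0.0533772 m

about 0.0534 m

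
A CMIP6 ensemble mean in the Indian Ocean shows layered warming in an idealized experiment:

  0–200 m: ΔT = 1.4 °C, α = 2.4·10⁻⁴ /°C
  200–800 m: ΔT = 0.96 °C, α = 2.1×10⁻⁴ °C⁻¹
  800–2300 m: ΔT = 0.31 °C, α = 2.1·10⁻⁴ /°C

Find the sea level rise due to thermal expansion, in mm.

286 mm of thermosteric rise

0–200 m: 200 × 1.4 × 2.4×10⁻⁴ = 0.06720 m
Layer 2: 600 × 0.96 × 2.1×10⁻⁴ = 0.12096 m
800–2300 m: 1500 × 2.1×10⁻⁴ × 0.31 = 0.09765 m
Δh = 0.06720 + 0.12096 + 0.09765 = 0.28581 m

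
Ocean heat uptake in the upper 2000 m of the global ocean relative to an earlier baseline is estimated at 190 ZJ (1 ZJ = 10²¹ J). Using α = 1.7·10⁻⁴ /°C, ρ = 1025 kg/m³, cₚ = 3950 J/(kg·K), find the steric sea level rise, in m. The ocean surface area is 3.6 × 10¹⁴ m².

Per unit area: Q = 190×10²¹ / (3.6×10¹⁴) ≈ 5.278×10⁸ J/m²
Δh = αQ/(ρcₚ) = 1.7×10⁻⁴ × 5.278×10⁸ / (1025 × 3950) ≈ 0.022161 m

Δh ≈ 0.022 m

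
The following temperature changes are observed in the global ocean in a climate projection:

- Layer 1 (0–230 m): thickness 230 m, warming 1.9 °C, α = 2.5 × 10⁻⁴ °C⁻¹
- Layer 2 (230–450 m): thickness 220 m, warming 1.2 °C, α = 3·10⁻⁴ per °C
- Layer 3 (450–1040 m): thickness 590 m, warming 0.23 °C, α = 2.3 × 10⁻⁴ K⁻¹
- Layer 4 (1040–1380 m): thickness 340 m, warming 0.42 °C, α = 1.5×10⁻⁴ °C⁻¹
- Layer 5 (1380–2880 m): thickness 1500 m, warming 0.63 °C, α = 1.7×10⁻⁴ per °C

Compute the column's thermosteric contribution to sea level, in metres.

Δh ≈ 0.40 m

Layer 1: 2.5×10⁻⁴ × 1.9 × 230 = 0.10925 m
230–450 m: 1.2 × 3×10⁻⁴ × 220 = 0.07920 m
Layer 3: 2.3×10⁻⁴ × 0.23 × 590 = 0.031211 m
1040–1380 m: 340 × 0.42 × 1.5×10⁻⁴ = 0.02142 m
Layer 5: 1500 × 1.7×10⁻⁴ × 0.63 = 0.16065 m
Δh = 0.10925 + 0.07920 + 0.031211 + 0.02142 + 0.16065 = 0.401731 m ≈ 0.40 m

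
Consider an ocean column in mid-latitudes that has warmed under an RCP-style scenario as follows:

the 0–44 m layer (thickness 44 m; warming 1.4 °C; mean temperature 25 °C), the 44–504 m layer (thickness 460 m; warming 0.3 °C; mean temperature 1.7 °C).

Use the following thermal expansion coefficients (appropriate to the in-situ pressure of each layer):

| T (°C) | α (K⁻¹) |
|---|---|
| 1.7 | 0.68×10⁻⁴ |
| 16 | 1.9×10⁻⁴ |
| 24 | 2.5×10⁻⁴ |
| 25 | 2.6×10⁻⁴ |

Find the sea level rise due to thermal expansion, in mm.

Δh ≈ 25 mm

Layer 1 at 25 °C → α = 2.6×10⁻⁴ K⁻¹
Layer 2 at 1.7 °C → α = 0.68×10⁻⁴ K⁻¹
0–44 m: 2.6×10⁻⁴ × 44 × 1.4 = 0.016016 m
44–504 m: 0.3 × 0.68×10⁻⁴ × 460 = 0.009384 m
Δh = 0.016016 + 0.009384 = 0.02540 m ≈ 25 mm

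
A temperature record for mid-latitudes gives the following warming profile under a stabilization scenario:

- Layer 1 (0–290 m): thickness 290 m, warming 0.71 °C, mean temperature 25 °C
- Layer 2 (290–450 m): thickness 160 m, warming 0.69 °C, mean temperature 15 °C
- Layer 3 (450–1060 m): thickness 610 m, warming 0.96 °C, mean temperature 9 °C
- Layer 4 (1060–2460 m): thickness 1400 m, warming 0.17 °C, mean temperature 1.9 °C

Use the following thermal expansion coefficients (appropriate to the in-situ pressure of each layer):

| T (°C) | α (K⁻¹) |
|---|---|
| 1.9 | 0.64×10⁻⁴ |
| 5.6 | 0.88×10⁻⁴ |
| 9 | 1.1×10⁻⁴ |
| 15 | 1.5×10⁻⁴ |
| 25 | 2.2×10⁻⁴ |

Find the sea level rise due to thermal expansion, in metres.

Δh = 0.142 m

Layer 1 at 25 °C → α = 2.2×10⁻⁴ K⁻¹
Layer 2 at 15 °C → α = 1.5×10⁻⁴ K⁻¹
Layer 3 at 9 °C → α = 1.1×10⁻⁴ K⁻¹
Layer 4 at 1.9 °C → α = 0.64×10⁻⁴ K⁻¹
0.71 × 2.2×10⁻⁴ × 290 = 0.045298 m
160 × 0.69 × 1.5×10⁻⁴ = 0.01656 m
610 × 0.96 × 1.1×10⁻⁴ = 0.064416 m
1060–2460 m: 0.17 × 0.64×10⁻⁴ × 1400 = 0.015232 m
Δh = 0.045298 + 0.01656 + 0.064416 + 0.015232 = 0.141506 m ≈ 0.142 m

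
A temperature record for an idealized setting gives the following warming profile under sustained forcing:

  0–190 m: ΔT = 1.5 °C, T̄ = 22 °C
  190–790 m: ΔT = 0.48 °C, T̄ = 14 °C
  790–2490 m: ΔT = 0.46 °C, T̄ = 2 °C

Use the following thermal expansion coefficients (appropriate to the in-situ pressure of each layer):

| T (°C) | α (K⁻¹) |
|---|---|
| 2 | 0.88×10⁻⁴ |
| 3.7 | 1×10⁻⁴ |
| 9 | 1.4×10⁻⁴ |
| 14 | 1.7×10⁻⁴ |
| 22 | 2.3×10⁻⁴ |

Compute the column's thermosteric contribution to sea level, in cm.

Layer 1 at 22 °C → α = 2.3×10⁻⁴ K⁻¹
Layer 2 at 14 °C → α = 1.7×10⁻⁴ K⁻¹
Layer 3 at 2 °C → α = 0.88×10⁻⁴ K⁻¹
0–190 m: 2.3×10⁻⁴ × 190 × 1.5 = 0.06555 m
Layer 2: 1.7×10⁻⁴ × 0.48 × 600 = 0.04896 m
790–2490 m: 1700 × 0.46 × 0.88×10⁻⁴ = 0.068816 m
Δh = 0.06555 + 0.04896 + 0.068816 = 0.183326 m ≈ 18.3 cm

18.3 cm of thermosteric rise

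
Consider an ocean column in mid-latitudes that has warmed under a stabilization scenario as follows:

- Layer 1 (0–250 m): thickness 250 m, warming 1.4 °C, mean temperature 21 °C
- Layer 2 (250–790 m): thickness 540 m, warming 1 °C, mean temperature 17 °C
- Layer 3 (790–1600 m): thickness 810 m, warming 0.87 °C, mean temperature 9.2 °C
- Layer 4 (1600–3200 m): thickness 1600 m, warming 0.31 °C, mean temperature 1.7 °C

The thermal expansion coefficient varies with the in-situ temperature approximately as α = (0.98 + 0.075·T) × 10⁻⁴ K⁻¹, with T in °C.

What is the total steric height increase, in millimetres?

380 mm

Layer 1: α = (0.98 + 0.075×21)×10⁻⁴ = 2.555×10⁻⁴ K⁻¹
Layer 2: α = (0.98 + 0.075×17)×10⁻⁴ = 2.255×10⁻⁴ K⁻¹
Layer 3: α = (0.98 + 0.075×9.2)×10⁻⁴ = 1.67×10⁻⁴ K⁻¹
Layer 4: α = (0.98 + 0.075×1.7)×10⁻⁴ = 1.1075×10⁻⁴ K⁻¹
0–250 m: 1.4 × 250 × 2.555×10⁻⁴ = 0.089425 m
1 × 2.255×10⁻⁴ × 540 = 0.12177 m
1.67×10⁻⁴ × 810 × 0.87 = 0.1176849 m
Layer 4: 0.31 × 1600 × 1.1075×10⁻⁴ = 0.054932 m
Δh = 0.089425 + 0.12177 + 0.1176849 + 0.054932 = 0.3838119 m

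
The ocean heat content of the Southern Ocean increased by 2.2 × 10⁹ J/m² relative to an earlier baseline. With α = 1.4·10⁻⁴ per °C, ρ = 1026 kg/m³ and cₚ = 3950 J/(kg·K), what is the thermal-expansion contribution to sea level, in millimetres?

Δh ≈ 76 mm

Δh = αQ/(ρcₚ) = 1.4×10⁻⁴ × 2.2×10⁹ / (1026 × 3950) ≈ 0.075999 m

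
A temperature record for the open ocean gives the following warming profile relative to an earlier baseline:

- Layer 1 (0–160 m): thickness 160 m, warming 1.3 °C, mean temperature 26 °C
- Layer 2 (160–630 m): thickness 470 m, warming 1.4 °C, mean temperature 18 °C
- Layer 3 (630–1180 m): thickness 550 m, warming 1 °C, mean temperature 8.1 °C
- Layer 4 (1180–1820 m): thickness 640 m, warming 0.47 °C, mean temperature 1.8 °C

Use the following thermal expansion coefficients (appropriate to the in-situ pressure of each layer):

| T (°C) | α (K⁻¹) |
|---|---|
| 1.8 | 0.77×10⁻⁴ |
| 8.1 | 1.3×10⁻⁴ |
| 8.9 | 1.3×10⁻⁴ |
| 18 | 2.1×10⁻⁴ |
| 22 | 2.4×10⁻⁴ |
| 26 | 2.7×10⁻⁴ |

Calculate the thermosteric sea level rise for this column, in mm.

290 mm of thermosteric rise

Layer 1 at 26 °C → α = 2.7×10⁻⁴ K⁻¹
Layer 2 at 18 °C → α = 2.1×10⁻⁴ K⁻¹
Layer 3 at 8.1 °C → α = 1.3×10⁻⁴ K⁻¹
Layer 4 at 1.8 °C → α = 0.77×10⁻⁴ K⁻¹
0–160 m: 1.3 × 2.7×10⁻⁴ × 160 = 0.05616 m
1.4 × 470 × 2.1×10⁻⁴ = 0.13818 m
1 × 550 × 1.3×10⁻⁴ = 0.07150 m
1180–1820 m: 640 × 0.47 × 0.77×10⁻⁴ = 0.0231616 m
Δh = 0.05616 + 0.13818 + 0.07150 + 0.0231616 = 0.2890016 m ≈ 290 mm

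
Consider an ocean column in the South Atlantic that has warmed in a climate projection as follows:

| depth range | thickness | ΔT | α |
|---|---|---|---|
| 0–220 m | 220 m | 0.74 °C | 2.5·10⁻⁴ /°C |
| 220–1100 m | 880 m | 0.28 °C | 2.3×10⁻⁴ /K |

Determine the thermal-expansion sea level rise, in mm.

about 97 mm

Layer 1: 0.74 × 220 × 2.5×10⁻⁴ = 0.04070 m
Layer 2: 0.28 × 880 × 2.3×10⁻⁴ = 0.056672 m
Δh = 0.04070 + 0.056672 = 0.097372 m ≈ 97 mm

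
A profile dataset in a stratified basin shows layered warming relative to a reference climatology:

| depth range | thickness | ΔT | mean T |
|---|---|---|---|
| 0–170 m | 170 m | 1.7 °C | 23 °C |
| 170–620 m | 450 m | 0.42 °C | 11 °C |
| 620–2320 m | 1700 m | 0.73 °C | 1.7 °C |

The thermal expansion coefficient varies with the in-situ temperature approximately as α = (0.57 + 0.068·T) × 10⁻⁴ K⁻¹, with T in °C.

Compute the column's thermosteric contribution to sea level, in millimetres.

about 172 mm

Layer 1: α = (0.57 + 0.068×23)×10⁻⁴ = 2.134×10⁻⁴ K⁻¹
Layer 2: α = (0.57 + 0.068×11)×10⁻⁴ = 1.318×10⁻⁴ K⁻¹
Layer 3: α = (0.57 + 0.068×1.7)×10⁻⁴ = 0.6856×10⁻⁴ K⁻¹
0–170 m: 1.7 × 170 × 2.134×10⁻⁴ = 0.0616726 m
170–620 m: 1.318×10⁻⁴ × 0.42 × 450 = 0.0249102 m
Layer 3: 0.6856×10⁻⁴ × 1700 × 0.73 = 0.08508296 m
Δh = 0.0616726 + 0.0249102 + 0.08508296 = 0.17166576 m ≈ 172 mm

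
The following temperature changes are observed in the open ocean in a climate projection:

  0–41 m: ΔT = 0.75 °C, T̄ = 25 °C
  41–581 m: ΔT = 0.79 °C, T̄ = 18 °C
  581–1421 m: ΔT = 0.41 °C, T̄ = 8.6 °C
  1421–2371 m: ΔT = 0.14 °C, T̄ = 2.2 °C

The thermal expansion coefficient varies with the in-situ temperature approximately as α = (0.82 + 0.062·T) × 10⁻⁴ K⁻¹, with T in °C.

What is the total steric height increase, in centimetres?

14.9 cm of thermosteric rise

Layer 1: α = (0.82 + 0.062×25)×10⁻⁴ = 2.37×10⁻⁴ K⁻¹
Layer 2: α = (0.82 + 0.062×18)×10⁻⁴ = 1.936×10⁻⁴ K⁻¹
Layer 3: α = (0.82 + 0.062×8.6)×10⁻⁴ = 1.3532×10⁻⁴ K⁻¹
Layer 4: α = (0.82 + 0.062×2.2)×10⁻⁴ = 0.9564×10⁻⁴ K⁻¹
41 × 0.75 × 2.37×10⁻⁴ = 0.00728775 m
540 × 1.936×10⁻⁴ × 0.79 = 0.08258976 m
Layer 3: 0.41 × 1.3532×10⁻⁴ × 840 = 0.046604208 m
1421–2371 m: 0.9564×10⁻⁴ × 0.14 × 950 = 0.01272012 m
Δh = 0.00728775 + 0.08258976 + 0.046604208 + 0.01272012 = 0.149201838 m ≈ 14.9 cm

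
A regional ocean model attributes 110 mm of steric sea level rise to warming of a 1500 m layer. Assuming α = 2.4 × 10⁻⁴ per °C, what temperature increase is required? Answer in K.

0.306 K

ΔT = Δh/(αH) = 0.11 / (2.4×10⁻⁴ × 1500) ≈ 0.3056 K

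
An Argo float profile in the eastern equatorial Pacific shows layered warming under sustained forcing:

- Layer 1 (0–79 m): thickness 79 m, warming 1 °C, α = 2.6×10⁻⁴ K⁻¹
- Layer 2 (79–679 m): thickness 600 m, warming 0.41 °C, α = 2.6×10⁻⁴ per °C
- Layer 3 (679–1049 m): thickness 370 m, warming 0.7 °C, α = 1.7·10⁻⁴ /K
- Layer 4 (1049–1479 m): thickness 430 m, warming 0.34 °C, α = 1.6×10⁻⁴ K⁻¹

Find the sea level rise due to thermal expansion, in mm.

150 mm

Layer 1: 1 × 79 × 2.6×10⁻⁴ = 0.02054 m
2.6×10⁻⁴ × 0.41 × 600 = 0.06396 m
370 × 0.7 × 1.7×10⁻⁴ = 0.04403 m
Layer 4: 1.6×10⁻⁴ × 0.34 × 430 = 0.023392 m
Δh = 0.02054 + 0.06396 + 0.04403 + 0.023392 = 0.151922 m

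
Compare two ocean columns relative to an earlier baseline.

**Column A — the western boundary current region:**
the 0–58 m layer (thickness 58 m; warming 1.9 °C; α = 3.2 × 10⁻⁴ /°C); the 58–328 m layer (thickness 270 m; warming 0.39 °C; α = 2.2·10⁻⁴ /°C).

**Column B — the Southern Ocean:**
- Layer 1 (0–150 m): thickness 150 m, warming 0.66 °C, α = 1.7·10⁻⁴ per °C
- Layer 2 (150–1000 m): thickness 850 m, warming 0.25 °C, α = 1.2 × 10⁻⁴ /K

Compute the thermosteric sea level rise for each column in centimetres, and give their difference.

A Layer 1: 1.9 × 3.2×10⁻⁴ × 58 = 0.035264 m
A 58–328 m: 0.39 × 270 × 2.2×10⁻⁴ = 0.023166 m
A total: 0.05843 m
B 150 × 0.66 × 1.7×10⁻⁴ = 0.01683 m
B 150–1000 m: 850 × 0.25 × 1.2×10⁻⁴ = 0.02550 m
B total: 0.04233 m
Difference: 0.05843 − 0.04233 = 0.01610 m

Δh_A ≈ 5.84 cm, Δh_B ≈ 4.23 cm; difference ≈ 1.61 cm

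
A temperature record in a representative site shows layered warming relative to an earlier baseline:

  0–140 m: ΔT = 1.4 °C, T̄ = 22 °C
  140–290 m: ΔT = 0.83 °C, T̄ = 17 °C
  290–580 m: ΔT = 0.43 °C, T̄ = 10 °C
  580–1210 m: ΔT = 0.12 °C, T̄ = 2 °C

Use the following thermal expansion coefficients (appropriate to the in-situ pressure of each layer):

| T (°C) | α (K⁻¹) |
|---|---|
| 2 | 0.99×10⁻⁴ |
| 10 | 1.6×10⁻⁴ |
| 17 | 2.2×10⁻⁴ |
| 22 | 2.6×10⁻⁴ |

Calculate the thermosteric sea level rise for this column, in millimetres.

106 mm of thermosteric rise

Layer 1 at 22 °C → α = 2.6×10⁻⁴ K⁻¹
Layer 2 at 17 °C → α = 2.2×10⁻⁴ K⁻¹
Layer 3 at 10 °C → α = 1.6×10⁻⁴ K⁻¹
Layer 4 at 2 °C → α = 0.99×10⁻⁴ K⁻¹
140 × 1.4 × 2.6×10⁻⁴ = 0.05096 m
2.2×10⁻⁴ × 150 × 0.83 = 0.02739 m
0.43 × 1.6×10⁻⁴ × 290 = 0.019952 m
Layer 4: 0.99×10⁻⁴ × 0.12 × 630 = 0.0074844 m
Δh = 0.05096 + 0.02739 + 0.019952 + 0.0074844 = 0.1057864 m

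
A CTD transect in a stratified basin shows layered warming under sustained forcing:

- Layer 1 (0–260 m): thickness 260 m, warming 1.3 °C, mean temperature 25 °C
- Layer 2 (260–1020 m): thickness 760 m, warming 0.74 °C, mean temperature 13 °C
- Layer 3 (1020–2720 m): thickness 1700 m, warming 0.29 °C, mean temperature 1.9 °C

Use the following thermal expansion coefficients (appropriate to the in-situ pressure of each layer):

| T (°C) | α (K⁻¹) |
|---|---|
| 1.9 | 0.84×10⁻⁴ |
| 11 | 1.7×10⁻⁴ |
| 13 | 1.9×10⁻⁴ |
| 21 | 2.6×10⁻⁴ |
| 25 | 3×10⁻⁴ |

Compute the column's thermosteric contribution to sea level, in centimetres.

Δh = 25 cm

Layer 1 at 25 °C → α = 3×10⁻⁴ K⁻¹
Layer 2 at 13 °C → α = 1.9×10⁻⁴ K⁻¹
Layer 3 at 1.9 °C → α = 0.84×10⁻⁴ K⁻¹
0–260 m: 1.3 × 260 × 3×10⁻⁴ = 0.10140 m
260–1020 m: 0.74 × 760 × 1.9×10⁻⁴ = 0.106856 m
1020–2720 m: 1700 × 0.84×10⁻⁴ × 0.29 = 0.041412 m
Δh = 0.10140 + 0.106856 + 0.041412 = 0.249668 m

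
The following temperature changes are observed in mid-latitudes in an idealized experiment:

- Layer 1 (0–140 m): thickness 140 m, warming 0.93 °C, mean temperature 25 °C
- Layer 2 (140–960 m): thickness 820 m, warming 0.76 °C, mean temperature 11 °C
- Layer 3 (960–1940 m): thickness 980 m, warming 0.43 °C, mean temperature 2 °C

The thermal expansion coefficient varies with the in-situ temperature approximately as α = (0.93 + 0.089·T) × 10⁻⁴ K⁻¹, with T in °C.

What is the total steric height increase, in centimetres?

Layer 1: α = (0.93 + 0.089×25)×10⁻⁴ = 3.155×10⁻⁴ K⁻¹
Layer 2: α = (0.93 + 0.089×11)×10⁻⁴ = 1.909×10⁻⁴ K⁻¹
Layer 3: α = (0.93 + 0.089×2)×10⁻⁴ = 1.108×10⁻⁴ K⁻¹
0.93 × 140 × 3.155×10⁻⁴ = 0.0410781 m
140–960 m: 0.76 × 1.909×10⁻⁴ × 820 = 0.11896888 m
Layer 3: 1.108×10⁻⁴ × 980 × 0.43 = 0.04669112 m
Δh = 0.0410781 + 0.11896888 + 0.04669112 = 0.2067381 m

21 cm of thermosteric rise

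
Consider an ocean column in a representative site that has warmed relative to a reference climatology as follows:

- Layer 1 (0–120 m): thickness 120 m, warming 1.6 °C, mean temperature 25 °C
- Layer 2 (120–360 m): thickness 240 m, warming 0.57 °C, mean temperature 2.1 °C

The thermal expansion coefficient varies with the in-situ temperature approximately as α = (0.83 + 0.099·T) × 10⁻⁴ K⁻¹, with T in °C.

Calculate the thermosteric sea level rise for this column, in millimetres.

Δh ≈ 77.7 mm

Layer 1: α = (0.83 + 0.099×25)×10⁻⁴ = 3.305×10⁻⁴ K⁻¹
Layer 2: α = (0.83 + 0.099×2.1)×10⁻⁴ = 1.0379×10⁻⁴ K⁻¹
3.305×10⁻⁴ × 1.6 × 120 = 0.063456 m
240 × 1.0379×10⁻⁴ × 0.57 = 0.014198472 m
Δh = 0.063456 + 0.014198472 = 0.077654472 m ≈ 77.7 mm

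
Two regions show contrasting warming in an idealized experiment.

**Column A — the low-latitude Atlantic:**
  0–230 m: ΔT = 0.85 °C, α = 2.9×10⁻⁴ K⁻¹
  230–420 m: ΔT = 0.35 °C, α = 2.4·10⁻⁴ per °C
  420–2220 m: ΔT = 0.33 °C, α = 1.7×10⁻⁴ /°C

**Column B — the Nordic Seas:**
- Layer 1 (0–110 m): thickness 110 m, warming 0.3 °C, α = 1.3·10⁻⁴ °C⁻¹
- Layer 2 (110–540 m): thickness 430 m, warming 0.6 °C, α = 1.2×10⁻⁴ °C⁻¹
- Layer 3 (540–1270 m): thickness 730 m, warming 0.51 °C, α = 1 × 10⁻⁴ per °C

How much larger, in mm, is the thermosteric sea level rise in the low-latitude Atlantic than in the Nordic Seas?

100 mm larger

A Layer 1: 0.85 × 2.9×10⁻⁴ × 230 = 0.056695 m
A 2.4×10⁻⁴ × 190 × 0.35 = 0.01596 m
A 420–2220 m: 1.7×10⁻⁴ × 0.33 × 1800 = 0.10098 m
A total: 0.173635 m
B Layer 1: 110 × 0.3 × 1.3×10⁻⁴ = 0.00429 m
B 110–540 m: 1.2×10⁻⁴ × 430 × 0.6 = 0.03096 m
B 730 × 1×10⁻⁴ × 0.51 = 0.03723 m
B total: 0.07248 m
Difference: 0.173635 − 0.07248 = 0.101155 m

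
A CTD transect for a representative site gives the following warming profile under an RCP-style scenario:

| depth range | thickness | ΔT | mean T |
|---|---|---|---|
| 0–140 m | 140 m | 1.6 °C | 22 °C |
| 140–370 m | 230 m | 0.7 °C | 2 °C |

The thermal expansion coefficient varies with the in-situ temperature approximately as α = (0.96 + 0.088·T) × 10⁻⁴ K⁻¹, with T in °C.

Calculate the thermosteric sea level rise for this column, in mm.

Layer 1: α = (0.96 + 0.088×22)×10⁻⁴ = 2.896×10⁻⁴ K⁻¹
Layer 2: α = (0.96 + 0.088×2)×10⁻⁴ = 1.136×10⁻⁴ K⁻¹
0–140 m: 140 × 2.896×10⁻⁴ × 1.6 = 0.0648704 m
Layer 2: 230 × 0.7 × 1.136×10⁻⁴ = 0.0182896 m
Δh = 0.0648704 + 0.0182896 = 0.08316 m ≈ 83.2 mm

Δh = 83.2 mm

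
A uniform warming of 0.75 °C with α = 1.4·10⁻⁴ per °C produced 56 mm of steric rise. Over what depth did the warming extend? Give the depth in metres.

H = Δh/(αΔT) = 0.056 / (1.4×10⁻⁴ × 0.75) ≈ 533.3 m

530 m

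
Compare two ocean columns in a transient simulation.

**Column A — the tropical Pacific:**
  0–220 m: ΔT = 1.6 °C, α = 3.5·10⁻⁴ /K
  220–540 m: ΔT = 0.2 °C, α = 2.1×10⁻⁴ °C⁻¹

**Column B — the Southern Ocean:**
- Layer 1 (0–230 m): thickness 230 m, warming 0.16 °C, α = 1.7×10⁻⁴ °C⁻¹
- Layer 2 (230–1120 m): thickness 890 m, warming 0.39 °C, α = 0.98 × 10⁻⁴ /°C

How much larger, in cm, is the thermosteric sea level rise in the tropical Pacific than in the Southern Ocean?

A 3.5×10⁻⁴ × 220 × 1.6 = 0.12320 m
A 220–540 m: 0.2 × 2.1×10⁻⁴ × 320 = 0.01344 m
A total: 0.13664 m
B Layer 1: 0.16 × 230 × 1.7×10⁻⁴ = 0.006256 m
B 0.98×10⁻⁴ × 0.39 × 890 = 0.0340158 m
B total: 0.0402718 m
Difference: 0.13664 − 0.0402718 = 0.0963682 m

Δh_A − Δh_B ≈ 9.64 cm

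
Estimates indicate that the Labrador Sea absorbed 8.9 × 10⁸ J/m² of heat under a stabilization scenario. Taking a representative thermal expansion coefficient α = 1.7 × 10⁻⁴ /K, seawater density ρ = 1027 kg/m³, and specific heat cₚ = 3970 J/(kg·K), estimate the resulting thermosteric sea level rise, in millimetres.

about 37.1 mm

Δh = αQ/(ρcₚ) = 1.7×10⁻⁴ × 8.9×10⁸ / (1027 × 3970) ≈ 0.037109 m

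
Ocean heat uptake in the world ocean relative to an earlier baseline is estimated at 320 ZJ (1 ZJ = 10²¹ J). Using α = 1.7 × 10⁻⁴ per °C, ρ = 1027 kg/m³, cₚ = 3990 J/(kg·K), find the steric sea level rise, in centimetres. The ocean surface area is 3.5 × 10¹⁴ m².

Per unit area: Q = 320×10²¹ / (3.5×10¹⁴) ≈ 9.143×10⁸ J/m²
Δh = αQ/(ρcₚ) = 1.7×10⁻⁴ × 9.143×10⁸ / (1027 × 3990) ≈ 0.037931 m

Δh ≈ 3.8 cm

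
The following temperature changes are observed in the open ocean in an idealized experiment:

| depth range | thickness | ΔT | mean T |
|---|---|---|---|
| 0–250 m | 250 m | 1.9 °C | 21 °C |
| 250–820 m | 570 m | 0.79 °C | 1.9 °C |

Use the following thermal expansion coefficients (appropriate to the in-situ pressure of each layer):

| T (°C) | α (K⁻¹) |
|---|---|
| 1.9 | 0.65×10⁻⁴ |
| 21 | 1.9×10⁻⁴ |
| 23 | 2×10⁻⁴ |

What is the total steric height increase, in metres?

about 0.120 m

Layer 1 at 21 °C → α = 1.9×10⁻⁴ K⁻¹
Layer 2 at 1.9 °C → α = 0.65×10⁻⁴ K⁻¹
250 × 1.9×10⁻⁴ × 1.9 = 0.09025 m
250–820 m: 0.79 × 0.65×10⁻⁴ × 570 = 0.0292695 m
Δh = 0.09025 + 0.0292695 = 0.1195195 m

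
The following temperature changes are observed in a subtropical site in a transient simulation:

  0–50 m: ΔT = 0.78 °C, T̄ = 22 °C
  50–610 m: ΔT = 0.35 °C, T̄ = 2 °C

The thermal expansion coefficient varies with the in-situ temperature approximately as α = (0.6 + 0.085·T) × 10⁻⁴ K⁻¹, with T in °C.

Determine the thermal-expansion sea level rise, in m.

0.025 m of thermosteric rise

Layer 1: α = (0.6 + 0.085×22)×10⁻⁴ = 2.47×10⁻⁴ K⁻¹
Layer 2: α = (0.6 + 0.085×2)×10⁻⁴ = 0.77×10⁻⁴ K⁻¹
50 × 2.47×10⁻⁴ × 0.78 = 0.009633 m
560 × 0.77×10⁻⁴ × 0.35 = 0.015092 m
Δh = 0.009633 + 0.015092 = 0.024725 m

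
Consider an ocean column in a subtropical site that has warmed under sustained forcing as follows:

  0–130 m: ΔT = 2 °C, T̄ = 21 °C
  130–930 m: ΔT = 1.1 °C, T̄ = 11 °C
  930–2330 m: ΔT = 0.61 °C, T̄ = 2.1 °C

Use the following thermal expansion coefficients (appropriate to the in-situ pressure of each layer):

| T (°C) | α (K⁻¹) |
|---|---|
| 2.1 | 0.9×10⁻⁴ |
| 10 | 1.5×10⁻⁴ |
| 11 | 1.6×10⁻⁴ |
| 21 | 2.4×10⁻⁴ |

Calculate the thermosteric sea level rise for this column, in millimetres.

Δh ≈ 280 mm

Layer 1 at 21 °C → α = 2.4×10⁻⁴ K⁻¹
Layer 2 at 11 °C → α = 1.6×10⁻⁴ K⁻¹
Layer 3 at 2.1 °C → α = 0.9×10⁻⁴ K⁻¹
Layer 1: 130 × 2 × 2.4×10⁻⁴ = 0.06240 m
130–930 m: 1.1 × 800 × 1.6×10⁻⁴ = 0.14080 m
0.61 × 0.9×10⁻⁴ × 1400 = 0.07686 m
Δh = 0.06240 + 0.14080 + 0.07686 = 0.28006 m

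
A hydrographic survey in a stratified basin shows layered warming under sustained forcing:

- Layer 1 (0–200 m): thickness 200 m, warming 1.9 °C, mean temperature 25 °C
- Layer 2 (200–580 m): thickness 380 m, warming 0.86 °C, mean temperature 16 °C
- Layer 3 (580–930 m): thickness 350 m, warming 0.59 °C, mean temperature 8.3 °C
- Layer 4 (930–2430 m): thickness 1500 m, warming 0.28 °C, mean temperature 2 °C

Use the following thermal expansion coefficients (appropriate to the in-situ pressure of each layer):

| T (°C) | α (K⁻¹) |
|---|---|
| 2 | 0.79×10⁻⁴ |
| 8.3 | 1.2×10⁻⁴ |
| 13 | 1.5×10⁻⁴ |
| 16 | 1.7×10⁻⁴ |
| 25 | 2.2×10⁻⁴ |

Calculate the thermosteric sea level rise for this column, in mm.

Layer 1 at 25 °C → α = 2.2×10⁻⁴ K⁻¹
Layer 2 at 16 °C → α = 1.7×10⁻⁴ K⁻¹
Layer 3 at 8.3 °C → α = 1.2×10⁻⁴ K⁻¹
Layer 4 at 2 °C → α = 0.79×10⁻⁴ K⁻¹
1.9 × 2.2×10⁻⁴ × 200 = 0.08360 m
0.86 × 1.7×10⁻⁴ × 380 = 0.055556 m
Layer 3: 1.2×10⁻⁴ × 0.59 × 350 = 0.02478 m
930–2430 m: 0.28 × 1500 × 0.79×10⁻⁴ = 0.03318 m
Δh = 0.08360 + 0.055556 + 0.02478 + 0.03318 = 0.197116 m

about 200 mm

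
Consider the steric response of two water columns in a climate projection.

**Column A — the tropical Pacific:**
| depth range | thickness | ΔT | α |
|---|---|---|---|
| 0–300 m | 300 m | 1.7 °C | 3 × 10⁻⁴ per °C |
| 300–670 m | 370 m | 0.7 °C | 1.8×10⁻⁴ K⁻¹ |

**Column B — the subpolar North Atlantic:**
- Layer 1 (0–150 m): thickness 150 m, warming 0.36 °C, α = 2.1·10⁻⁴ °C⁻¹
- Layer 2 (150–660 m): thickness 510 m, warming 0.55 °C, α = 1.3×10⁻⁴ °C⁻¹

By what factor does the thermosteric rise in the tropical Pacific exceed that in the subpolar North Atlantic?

4.2

A 3×10⁻⁴ × 1.7 × 300 = 0.15300 m
A 370 × 1.8×10⁻⁴ × 0.7 = 0.04662 m
A total: 0.19962 m
B 0–150 m: 150 × 0.36 × 2.1×10⁻⁴ = 0.01134 m
B 150–660 m: 1.3×10⁻⁴ × 0.55 × 510 = 0.036465 m
B total: 0.047805 m
Ratio: 0.19962 / 0.047805 ≈ 4.176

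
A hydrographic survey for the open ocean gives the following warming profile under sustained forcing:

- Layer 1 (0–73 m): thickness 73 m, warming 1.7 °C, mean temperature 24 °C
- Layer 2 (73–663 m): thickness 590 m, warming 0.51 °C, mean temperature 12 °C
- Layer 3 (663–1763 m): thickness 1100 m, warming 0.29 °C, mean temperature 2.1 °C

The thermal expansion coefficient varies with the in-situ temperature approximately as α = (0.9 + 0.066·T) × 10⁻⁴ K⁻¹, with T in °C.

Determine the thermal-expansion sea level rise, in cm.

Layer 1: α = (0.9 + 0.066×24)×10⁻⁴ = 2.484×10⁻⁴ K⁻¹
Layer 2: α = (0.9 + 0.066×12)×10⁻⁴ = 1.692×10⁻⁴ K⁻¹
Layer 3: α = (0.9 + 0.066×2.1)×10⁻⁴ = 1.0386×10⁻⁴ K⁻¹
0–73 m: 2.484×10⁻⁴ × 73 × 1.7 = 0.03082644 m
Layer 2: 1.692×10⁻⁴ × 590 × 0.51 = 0.05091228 m
1.0386×10⁻⁴ × 1100 × 0.29 = 0.03313134 m
Δh = 0.03082644 + 0.05091228 + 0.03313134 = 0.11487006 m

11.5 cm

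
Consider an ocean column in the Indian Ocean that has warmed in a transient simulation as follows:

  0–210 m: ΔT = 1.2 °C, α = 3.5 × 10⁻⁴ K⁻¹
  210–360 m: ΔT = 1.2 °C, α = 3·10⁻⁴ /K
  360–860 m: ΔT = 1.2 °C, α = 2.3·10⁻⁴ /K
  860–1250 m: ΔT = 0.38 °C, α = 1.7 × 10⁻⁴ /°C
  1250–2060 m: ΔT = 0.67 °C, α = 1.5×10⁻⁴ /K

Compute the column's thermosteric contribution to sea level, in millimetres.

1.2 × 210 × 3.5×10⁻⁴ = 0.08820 m
210–360 m: 150 × 1.2 × 3×10⁻⁴ = 0.05400 m
Layer 3: 500 × 1.2 × 2.3×10⁻⁴ = 0.13800 m
Layer 4: 390 × 0.38 × 1.7×10⁻⁴ = 0.025194 m
1250–2060 m: 1.5×10⁻⁴ × 0.67 × 810 = 0.081405 m
Δh = 0.08820 + 0.05400 + 0.13800 + 0.025194 + 0.081405 = 0.386799 m

387 mm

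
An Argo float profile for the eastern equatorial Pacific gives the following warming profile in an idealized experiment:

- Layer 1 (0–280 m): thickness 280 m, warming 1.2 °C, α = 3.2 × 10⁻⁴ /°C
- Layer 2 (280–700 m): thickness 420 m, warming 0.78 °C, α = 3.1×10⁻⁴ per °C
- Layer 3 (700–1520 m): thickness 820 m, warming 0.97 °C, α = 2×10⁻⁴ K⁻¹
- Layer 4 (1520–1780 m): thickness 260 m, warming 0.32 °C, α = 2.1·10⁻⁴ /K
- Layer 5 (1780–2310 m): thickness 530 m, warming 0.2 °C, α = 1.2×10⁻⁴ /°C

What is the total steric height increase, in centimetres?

Δh = 39.8 cm

0–280 m: 1.2 × 280 × 3.2×10⁻⁴ = 0.10752 m
280–700 m: 420 × 3.1×10⁻⁴ × 0.78 = 0.101556 m
700–1520 m: 2×10⁻⁴ × 820 × 0.97 = 0.15908 m
Layer 4: 260 × 2.1×10⁻⁴ × 0.32 = 0.017472 m
0.2 × 530 × 1.2×10⁻⁴ = 0.01272 m
Δh = 0.10752 + 0.101556 + 0.15908 + 0.017472 + 0.01272 = 0.398348 m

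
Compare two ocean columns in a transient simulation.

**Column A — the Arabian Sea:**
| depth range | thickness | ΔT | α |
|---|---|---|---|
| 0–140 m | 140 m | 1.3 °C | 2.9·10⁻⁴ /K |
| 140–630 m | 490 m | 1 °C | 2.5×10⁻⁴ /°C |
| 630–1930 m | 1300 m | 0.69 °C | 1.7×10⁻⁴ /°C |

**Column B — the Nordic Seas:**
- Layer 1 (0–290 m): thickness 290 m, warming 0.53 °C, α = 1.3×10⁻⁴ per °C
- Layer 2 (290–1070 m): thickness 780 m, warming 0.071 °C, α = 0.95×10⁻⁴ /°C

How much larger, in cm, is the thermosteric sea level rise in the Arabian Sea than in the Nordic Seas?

30 cm larger

A Layer 1: 2.9×10⁻⁴ × 140 × 1.3 = 0.05278 m
A 2.5×10⁻⁴ × 490 × 1 = 0.12250 m
A 630–1930 m: 1.7×10⁻⁴ × 0.69 × 1300 = 0.15249 m
A total: 0.32777 m
B Layer 1: 1.3×10⁻⁴ × 290 × 0.53 = 0.019981 m
B 290–1070 m: 0.071 × 780 × 0.95×10⁻⁴ = 0.0052611 m
B total: 0.0252421 m
Difference: 0.32777 − 0.0252421 = 0.3025279 m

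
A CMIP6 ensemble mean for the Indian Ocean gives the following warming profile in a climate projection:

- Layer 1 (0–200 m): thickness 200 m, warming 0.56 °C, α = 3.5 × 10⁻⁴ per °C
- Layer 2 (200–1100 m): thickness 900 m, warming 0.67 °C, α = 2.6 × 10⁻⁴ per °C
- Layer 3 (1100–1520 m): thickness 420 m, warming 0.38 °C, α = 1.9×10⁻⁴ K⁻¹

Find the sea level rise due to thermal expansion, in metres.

0.23 m of thermosteric rise

200 × 0.56 × 3.5×10⁻⁴ = 0.03920 m
200–1100 m: 0.67 × 900 × 2.6×10⁻⁴ = 0.15678 m
Layer 3: 0.38 × 420 × 1.9×10⁻⁴ = 0.030324 m
Δh = 0.03920 + 0.15678 + 0.030324 = 0.226304 m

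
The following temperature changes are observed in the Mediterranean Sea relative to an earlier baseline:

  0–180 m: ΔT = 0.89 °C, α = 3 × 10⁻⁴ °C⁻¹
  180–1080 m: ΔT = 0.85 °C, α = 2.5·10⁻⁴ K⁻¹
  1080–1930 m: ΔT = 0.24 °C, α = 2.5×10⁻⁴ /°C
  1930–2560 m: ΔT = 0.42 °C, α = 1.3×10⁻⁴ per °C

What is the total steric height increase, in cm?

32.5 cm

3×10⁻⁴ × 180 × 0.89 = 0.04806 m
Layer 2: 900 × 2.5×10⁻⁴ × 0.85 = 0.19125 m
0.24 × 2.5×10⁻⁴ × 850 = 0.05100 m
1930–2560 m: 1.3×10⁻⁴ × 630 × 0.42 = 0.034398 m
Δh = 0.04806 + 0.19125 + 0.05100 + 0.034398 = 0.324708 m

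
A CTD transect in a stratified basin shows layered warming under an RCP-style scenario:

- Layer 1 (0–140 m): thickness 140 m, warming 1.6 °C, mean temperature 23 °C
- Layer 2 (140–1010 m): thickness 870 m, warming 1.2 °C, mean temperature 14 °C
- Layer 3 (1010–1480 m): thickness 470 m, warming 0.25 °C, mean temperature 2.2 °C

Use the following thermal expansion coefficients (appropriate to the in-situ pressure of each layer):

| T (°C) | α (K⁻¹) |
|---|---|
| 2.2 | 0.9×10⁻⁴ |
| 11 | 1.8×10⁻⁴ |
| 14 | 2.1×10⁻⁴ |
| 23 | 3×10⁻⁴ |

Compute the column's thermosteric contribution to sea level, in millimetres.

about 297 mm

Layer 1 at 23 °C → α = 3×10⁻⁴ K⁻¹
Layer 2 at 14 °C → α = 2.1×10⁻⁴ K⁻¹
Layer 3 at 2.2 °C → α = 0.9×10⁻⁴ K⁻¹
140 × 1.6 × 3×10⁻⁴ = 0.06720 m
Layer 2: 870 × 2.1×10⁻⁴ × 1.2 = 0.21924 m
0.25 × 0.9×10⁻⁴ × 470 = 0.010575 m
Δh = 0.06720 + 0.21924 + 0.010575 = 0.297015 m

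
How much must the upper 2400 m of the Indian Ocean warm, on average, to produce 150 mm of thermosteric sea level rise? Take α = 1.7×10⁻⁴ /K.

about 0.368 °C

ΔT = Δh/(αH) = 0.15 / (1.7×10⁻⁴ × 2400) ≈ 0.3676 °C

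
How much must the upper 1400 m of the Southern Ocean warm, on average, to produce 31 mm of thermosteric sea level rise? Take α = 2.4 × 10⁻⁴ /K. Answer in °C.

ΔT = Δh/(αH) = 0.031 / (2.4×10⁻⁴ × 1400) ≈ 0.09226 °C

0.0923 °C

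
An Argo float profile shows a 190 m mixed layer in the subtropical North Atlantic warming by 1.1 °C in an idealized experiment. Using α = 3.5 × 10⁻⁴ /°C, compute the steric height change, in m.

Δh ≈ 0.0732 m

Δh = αΔT·H = 3.5×10⁻⁴ × 1.1 × 190 = 0.07315 m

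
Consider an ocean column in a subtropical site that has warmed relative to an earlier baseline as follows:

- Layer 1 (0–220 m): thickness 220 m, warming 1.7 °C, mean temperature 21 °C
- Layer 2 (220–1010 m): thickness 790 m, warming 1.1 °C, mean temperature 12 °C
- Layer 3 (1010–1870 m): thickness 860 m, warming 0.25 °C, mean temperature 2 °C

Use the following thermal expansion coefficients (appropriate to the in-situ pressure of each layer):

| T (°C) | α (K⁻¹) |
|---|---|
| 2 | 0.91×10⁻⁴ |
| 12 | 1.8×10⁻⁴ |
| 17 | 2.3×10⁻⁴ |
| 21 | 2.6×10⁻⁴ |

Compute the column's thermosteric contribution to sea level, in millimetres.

Layer 1 at 21 °C → α = 2.6×10⁻⁴ K⁻¹
Layer 2 at 12 °C → α = 1.8×10⁻⁴ K⁻¹
Layer 3 at 2 °C → α = 0.91×10⁻⁴ K⁻¹
0–220 m: 1.7 × 2.6×10⁻⁴ × 220 = 0.09724 m
220–1010 m: 1.1 × 790 × 1.8×10⁻⁴ = 0.15642 m
1010–1870 m: 860 × 0.91×10⁻⁴ × 0.25 = 0.019565 m
Δh = 0.09724 + 0.15642 + 0.019565 = 0.273225 m ≈ 273 mm

Δh ≈ 273 mm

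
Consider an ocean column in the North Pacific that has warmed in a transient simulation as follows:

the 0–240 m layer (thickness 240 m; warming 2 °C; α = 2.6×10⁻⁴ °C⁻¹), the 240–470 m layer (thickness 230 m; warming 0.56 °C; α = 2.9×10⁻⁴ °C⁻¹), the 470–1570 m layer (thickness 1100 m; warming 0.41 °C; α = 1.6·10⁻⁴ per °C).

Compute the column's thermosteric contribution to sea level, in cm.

Δh ≈ 23 cm

0–240 m: 240 × 2 × 2.6×10⁻⁴ = 0.12480 m
240–470 m: 0.56 × 230 × 2.9×10⁻⁴ = 0.037352 m
Layer 3: 1100 × 1.6×10⁻⁴ × 0.41 = 0.07216 m
Δh = 0.12480 + 0.037352 + 0.07216 = 0.234312 m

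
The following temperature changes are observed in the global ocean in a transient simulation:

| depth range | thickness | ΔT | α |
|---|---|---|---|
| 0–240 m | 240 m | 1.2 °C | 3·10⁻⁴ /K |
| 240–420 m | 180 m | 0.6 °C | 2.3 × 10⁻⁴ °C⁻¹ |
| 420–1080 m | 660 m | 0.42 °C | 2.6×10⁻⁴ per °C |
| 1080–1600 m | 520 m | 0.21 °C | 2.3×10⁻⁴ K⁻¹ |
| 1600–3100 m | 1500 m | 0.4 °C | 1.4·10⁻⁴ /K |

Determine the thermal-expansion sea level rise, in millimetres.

Δh ≈ 290 mm

Layer 1: 3×10⁻⁴ × 1.2 × 240 = 0.08640 m
180 × 0.6 × 2.3×10⁻⁴ = 0.02484 m
0.42 × 660 × 2.6×10⁻⁴ = 0.072072 m
Layer 4: 0.21 × 520 × 2.3×10⁻⁴ = 0.025116 m
1.4×10⁻⁴ × 0.4 × 1500 = 0.08400 m
Δh = 0.08640 + 0.02484 + 0.072072 + 0.025116 + 0.08400 = 0.292428 m ≈ 290 mm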